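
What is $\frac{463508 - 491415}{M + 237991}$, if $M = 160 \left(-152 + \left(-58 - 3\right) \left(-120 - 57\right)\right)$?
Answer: $- \frac{27907}{1941191} \approx -0.014376$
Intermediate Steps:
$M = 1703200$ ($M = 160 \left(-152 - -10797\right) = 160 \left(-152 + 10797\right) = 160 \cdot 10645 = 1703200$)
$\frac{463508 - 491415}{M + 237991} = \frac{463508 - 491415}{1703200 + 237991} = - \frac{27907}{1941191}$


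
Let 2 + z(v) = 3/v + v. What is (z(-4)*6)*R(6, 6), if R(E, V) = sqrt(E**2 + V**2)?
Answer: -243*sqrt(2) ≈ -343.65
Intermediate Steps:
z(v) = -2 + v + 3/v (z(v) = -2 + (3/v + v) = -2 + (v + 3/v) = -2 + v + 3/v)
(z(-4)*6)*R(6, 6) = ((-2 - 4 + 3/(-4))*6)*sqrt(6**2 + 6**2) = ((-2 - 4 + 3*(-1/4))*6)*sqrt(36 + 36) = ((-2 - 4 - 3/4)*6)*sqrt(72) = (-27/4*6)*(6*sqrt(2)) = -243*sqrt(2)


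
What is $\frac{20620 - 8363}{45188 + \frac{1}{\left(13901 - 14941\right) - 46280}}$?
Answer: $\frac{34117720}{125782127} \approx 0.27124$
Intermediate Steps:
$\frac{20620 - 8363}{45188 + \frac{1}{\left(13901 - 14941\right) - 46280}} = \frac{12257}{45188 + \frac{1}{-1040 - 46280}} = \frac{12257}{45188 + \frac{1}{-47320}} = \frac{12257}{45188 - \frac{1}{47320}} = \frac{12257}{\frac{2138296159}{47320}} = 12257 \cdot \frac{47320}{2138296159} = \frac{34117720}{125782127}$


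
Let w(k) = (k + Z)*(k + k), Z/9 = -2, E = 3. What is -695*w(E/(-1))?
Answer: -87570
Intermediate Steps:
Z = -18 (Z = 9*(-2) = -18)
w(k) = 2*k*(-18 + k) (w(k) = (k - 18)*(k + k) = (-18 + k)*(2*k) = 2*k*(-18 + k))
-695*w(E/(-1)) = -1390*3/(-1)*(-18 + 3/(-1)) = -1390*3*(-1)*(-18 + 3*(-1)) = -1390*(-3)*(-18 - 3) = -1390*(-3)*(-21) = -695*126 = -87570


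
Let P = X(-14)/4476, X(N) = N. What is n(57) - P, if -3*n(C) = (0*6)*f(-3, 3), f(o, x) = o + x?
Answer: 7/2238 ≈ 0.0031278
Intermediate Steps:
n(C) = 0 (n(C) = -0*6*(-3 + 3)/3 = -0*0 = -⅓*0 = 0)
P = -7/2238 (P = -14/4476 = -14*1/4476 = -7/2238 ≈ -0.0031278)
n(57) - P = 0 - 1*(-7/2238) = 0 + 7/2238 = 7/2238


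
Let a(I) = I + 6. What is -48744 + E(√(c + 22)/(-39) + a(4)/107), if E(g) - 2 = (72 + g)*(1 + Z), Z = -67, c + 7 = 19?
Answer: -5724518/107 + 22*√34/13 ≈ -53490.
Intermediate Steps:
c = 12 (c = -7 + 19 = 12)
a(I) = 6 + I
E(g) = -4750 - 66*g (E(g) = 2 + (72 + g)*(1 - 67) = 2 + (72 + g)*(-66) = 2 + (-4752 - 66*g) = -4750 - 66*g)
-48744 + E(√(c + 22)/(-39) + a(4)/107) = -48744 + (-4750 - 66*(√(12 + 22)/(-39) + (6 + 4)/107)) = -48744 + (-4750 - 66*(√34*(-1/39) + 10*(1/107))) = -48744 + (-4750 - 66*(-√34/39 + 10/107)) = -48744 + (-4750 - 66*(10/107 - √34/39)) = -48744 + (-4750 + (-660/107 + 22*√34/13)) = -48744 + (-508910/107 + 22*√34/13) = -5724518/107 + 22*√34/13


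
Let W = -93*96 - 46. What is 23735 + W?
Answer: 14761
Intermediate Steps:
W = -8974 (W = -8928 - 46 = -8974)
23735 + W = 23735 - 8974 = 14761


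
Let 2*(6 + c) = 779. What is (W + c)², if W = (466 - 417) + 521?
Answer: 3636649/4 ≈ 9.0916e+5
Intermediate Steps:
c = 767/2 (c = -6 + (½)*779 = -6 + 779/2 = 767/2 ≈ 383.50)
W = 570 (W = 49 + 521 = 570)
(W + c)² = (570 + 767/2)² = (1907/2)² = 3636649/4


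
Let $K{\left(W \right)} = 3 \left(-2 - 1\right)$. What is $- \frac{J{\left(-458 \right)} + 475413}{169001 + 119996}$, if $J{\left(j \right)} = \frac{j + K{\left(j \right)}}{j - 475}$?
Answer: $- \frac{443560796}{269634201} \approx -1.645$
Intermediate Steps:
$K{\left(W \right)} = -9$ ($K{\left(W \right)} = 3 \left(-3\right) = -9$)
$J{\left(j \right)} = \frac{-9 + j}{-475 + j}$ ($J{\left(j \right)} = \frac{j - 9}{j - 475} = \frac{-9 + j}{-475 + j}$)
$- \frac{J{\left(-458 \right)} + 475413}{169001 + 119996} = - \frac{\frac{-9 - 458}{-475 - 458} + 475413}{169001 + 119996} = - \frac{\frac{1}{-933} \left(-467\right) + 475413}{288997} = - \frac{\left(- \frac{1}{933}\right) \left(-467\right) + 475413}{288997} = - \frac{\frac{467}{933} + 475413}{288997} = - \frac{443560796}{933 \cdot 288997} = \left(-1\right) \frac{443560796}{269634201} = - \frac{443560796}{269634201}$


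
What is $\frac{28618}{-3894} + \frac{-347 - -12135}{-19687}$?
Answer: $- \frac{304652519}{38330589} \approx -7.948$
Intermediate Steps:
$\frac{28618}{-3894} + \frac{-347 - -12135}{-19687} = 28618 \left(- \frac{1}{3894}\right) + \left(-347 + 12135\right) \left(- \frac{1}{19687}\right) = - \frac{14309}{1947} + 11788 \left(- \frac{1}{19687}\right) = - \frac{14309}{1947} - \frac{11788}{19687} = - \frac{304652519}{38330589}$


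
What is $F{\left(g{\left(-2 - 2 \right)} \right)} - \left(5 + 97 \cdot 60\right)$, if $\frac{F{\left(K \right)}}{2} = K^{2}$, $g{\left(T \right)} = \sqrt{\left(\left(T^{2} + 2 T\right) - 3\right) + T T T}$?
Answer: $-5943$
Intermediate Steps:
$g{\left(T \right)} = \sqrt{-3 + T^{2} + T^{3} + 2 T}$ ($g{\left(T \right)} = \sqrt{\left(-3 + T^{2} + 2 T\right) + T^{2} T} = \sqrt{\left(-3 + T^{2} + 2 T\right) + T^{3}} = \sqrt{-3 + T^{2} + T^{3} + 2 T}$)
$F{\left(K \right)} = 2 K^{2}$
$F{\left(g{\left(-2 - 2 \right)} \right)} - \left(5 + 97 \cdot 60\right) = 2 \left(\sqrt{-3 + \left(-2 - 2\right)^{2} + \left(-2 - 2\right)^{3} + 2 \left(-2 - 2\right)}\right)^{2} - \left(5 + 97 \cdot 60\right) = 2 \left(\sqrt{-3 + \left(-4\right)^{2} + \left(-4\right)^{3} + 2 \left(-4\right)}\right)^{2} - \left(5 + 5820\right) = 2 \left(\sqrt{-3 + 16 - 64 - 8}\right)^{2} - 5825 = 2 \left(\sqrt{-59}\right)^{2} - 5825 = 2 \left(i \sqrt{59}\right)^{2} - 5825 = 2 \left(-59\right) - 5825 = -118 - 5825 = -5943$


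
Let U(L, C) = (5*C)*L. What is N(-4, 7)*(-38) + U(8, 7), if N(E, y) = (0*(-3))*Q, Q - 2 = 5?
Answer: 280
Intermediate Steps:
Q = 7 (Q = 2 + 5 = 7)
U(L, C) = 5*C*L
N(E, y) = 0 (N(E, y) = (0*(-3))*7 = 0*7 = 0)
N(-4, 7)*(-38) + U(8, 7) = 0*(-38) + 5*7*8 = 0 + 280 = 280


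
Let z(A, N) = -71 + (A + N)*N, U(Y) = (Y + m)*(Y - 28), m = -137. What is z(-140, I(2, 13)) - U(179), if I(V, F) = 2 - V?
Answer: -6413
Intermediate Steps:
U(Y) = (-137 + Y)*(-28 + Y) (U(Y) = (Y - 137)*(Y - 28) = (-137 + Y)*(-28 + Y))
z(A, N) = -71 + N*(A + N)
z(-140, I(2, 13)) - U(179) = (-71 + (2 - 1*2)² - 140*(2 - 1*2)) - (3836 + 179² - 165*179) = (-71 + (2 - 2)² - 140*(2 - 2)) - (3836 + 32041 - 29535) = (-71 + 0² - 140*0) - 1*6342 = (-71 + 0 + 0) - 6342 = -71 - 6342 = -6413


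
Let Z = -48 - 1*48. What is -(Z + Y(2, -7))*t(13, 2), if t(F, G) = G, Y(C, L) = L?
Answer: 206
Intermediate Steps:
Z = -96 (Z = -48 - 48 = -96)
-(Z + Y(2, -7))*t(13, 2) = -(-96 - 7)*2 = -(-103)*2 = -1*(-206) = 206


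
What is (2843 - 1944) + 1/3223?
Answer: 2897478/3223 ≈ 899.00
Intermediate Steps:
(2843 - 1944) + 1/3223 = 899 + 1/3223 = 2897478/3223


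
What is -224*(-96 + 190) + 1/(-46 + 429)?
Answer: -8064447/383 ≈ -21056.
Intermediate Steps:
-224*(-96 + 190) + 1/(-46 + 429) = -224*94 + 1/383 = -21056 + 1/383 = -8064447/383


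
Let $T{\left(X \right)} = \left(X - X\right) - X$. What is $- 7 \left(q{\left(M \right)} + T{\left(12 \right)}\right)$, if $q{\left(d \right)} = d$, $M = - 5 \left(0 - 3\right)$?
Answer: $-21$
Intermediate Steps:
$M = 15$ ($M = \left(-5\right) \left(-3\right) = 15$)
$T{\left(X \right)} = - X$ ($T{\left(X \right)} = 0 - X = - X$)
$- 7 \left(q{\left(M \right)} + T{\left(12 \right)}\right) = - 7 \left(15 - 12\right) = \left(-7\right) 3 = -21$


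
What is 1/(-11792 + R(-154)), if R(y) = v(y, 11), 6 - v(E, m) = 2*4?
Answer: -1/11794 ≈ -8.4789e-5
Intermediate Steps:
v(E, m) = -2 (v(E, m) = 6 - 2*4 = 6 - 1*8 = 6 - 8 = -2)
R(y) = -2
1/(-11792 + R(-154)) = 1/(-11792 - 2) = 1/(-11794) = -1/11794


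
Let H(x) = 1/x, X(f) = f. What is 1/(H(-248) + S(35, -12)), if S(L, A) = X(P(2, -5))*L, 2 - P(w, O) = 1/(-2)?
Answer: 248/21699 ≈ 0.011429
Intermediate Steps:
P(w, O) = 5/2 (P(w, O) = 2 - 1/(-2) = 2 - 1*(-1/2) = 2 + 1/2 = 5/2)
S(L, A) = 5*L/2
1/(H(-248) + S(35, -12)) = 1/(1/(-248) + (5/2)*35) = 1/(-1/248 + 175/2) = 1/(21699/248) = 248/21699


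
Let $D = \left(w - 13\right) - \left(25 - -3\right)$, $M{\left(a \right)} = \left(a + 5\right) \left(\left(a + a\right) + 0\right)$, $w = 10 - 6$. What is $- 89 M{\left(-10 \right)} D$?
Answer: $329300$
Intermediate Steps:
$w = 4$
$M{\left(a \right)} = 2 a \left(5 + a\right)$ ($M{\left(a \right)} = \left(5 + a\right) \left(2 a + 0\right) = \left(5 + a\right) 2 a = 2 a \left(5 + a\right)$)
$D = -37$ ($D = \left(4 - 13\right) - \left(25 - -3\right) = \left(4 - 13\right) - \left(25 + 3\right) = -9 - 28 = -37$)
$- 89 M{\left(-10 \right)} D = - 89 \cdot 2 \left(-10\right) \left(5 - 10\right) \left(-37\right) = - 89 \cdot 2 \left(-10\right) \left(-5\right) \left(-37\right) = \left(-89\right) 100 \left(-37\right) = \left(-8900\right) \left(-37\right) = 329300$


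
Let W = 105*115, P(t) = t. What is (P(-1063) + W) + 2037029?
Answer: 2048041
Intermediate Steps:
W = 12075
(P(-1063) + W) + 2037029 = (-1063 + 12075) + 2037029 = 11012 + 2037029 = 2048041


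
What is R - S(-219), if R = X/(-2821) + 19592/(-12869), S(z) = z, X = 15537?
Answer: 7695240646/36303449 ≈ 211.97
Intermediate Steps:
R = -255214685/36303449 (R = 15537/(-2821) + 19592/(-12869) = 15537*(-1/2821) + 19592*(-1/12869) = -15537/2821 - 19592/12869 = -255214685/36303449 ≈ -7.0300)
R - S(-219) = -255214685/36303449 - 1*(-219) = -255214685/36303449 + 219 = 7695240646/36303449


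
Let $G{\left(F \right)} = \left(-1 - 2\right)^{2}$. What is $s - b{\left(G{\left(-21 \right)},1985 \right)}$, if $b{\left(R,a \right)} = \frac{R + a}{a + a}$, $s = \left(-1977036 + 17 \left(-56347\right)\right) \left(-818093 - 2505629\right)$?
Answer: $\frac{19363492435717953}{1985} \approx 9.7549 \cdot 10^{12}$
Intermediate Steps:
$G{\left(F \right)} = 9$ ($G{\left(F \right)} = \left(-3\right)^{2} = 9$)
$s = 9754908028070$ ($s = \left(-1977036 - 957899\right) \left(-3323722\right) = \left(-2934935\right) \left(-3323722\right) = 9754908028070$)
$b{\left(R,a \right)} = \frac{R + a}{2 a}$
$s - b{\left(G{\left(-21 \right)},1985 \right)} = 9754908028070 - \frac{9 + 1985}{2 \cdot 1985} = 9754908028070 - \frac{1}{2} \cdot \frac{1}{1985} \cdot 1994 = 9754908028070 - \frac{997}{1985} = \frac{19363492435717953}{1985}$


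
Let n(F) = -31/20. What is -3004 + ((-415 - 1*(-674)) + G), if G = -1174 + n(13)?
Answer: -78411/20 ≈ -3920.6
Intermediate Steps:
n(F) = -31/20 (n(F) = -31*1/20 = -31/20)
G = -23511/20 (G = -1174 - 31/20 = -23511/20 ≈ -1175.6)
-3004 + ((-415 - 1*(-674)) + G) = -3004 + ((-415 - 1*(-674)) - 23511/20) = -3004 + ((-415 + 674) - 23511/20) = -3004 + (259 - 23511/20) = -3004 - 18331/20 = -78411/20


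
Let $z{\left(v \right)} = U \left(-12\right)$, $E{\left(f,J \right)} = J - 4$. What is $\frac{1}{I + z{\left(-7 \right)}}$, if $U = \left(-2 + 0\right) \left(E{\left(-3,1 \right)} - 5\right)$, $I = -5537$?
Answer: $- \frac{1}{5729} \approx -0.00017455$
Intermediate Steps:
$E{\left(f,J \right)} = -4 + J$ ($E{\left(f,J \right)} = J - 4 = -4 + J$)
$U = 16$ ($U = \left(-2 + 0\right) \left(\left(-4 + 1\right) - 5\right) = - 2 \left(-3 - 5\right) = \left(-2\right) \left(-8\right) = 16$)
$z{\left(v \right)} = -192$ ($z{\left(v \right)} = 16 \left(-12\right) = -192$)
$\frac{1}{I + z{\left(-7 \right)}} = \frac{1}{-5537 - 192} = \frac{1}{-5729} = - \frac{1}{5729}$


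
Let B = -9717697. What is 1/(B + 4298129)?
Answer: -1/5419568 ≈ -1.8452e-7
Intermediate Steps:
1/(B + 4298129) = 1/(-9717697 + 4298129) = 1/(-5419568) = -1/5419568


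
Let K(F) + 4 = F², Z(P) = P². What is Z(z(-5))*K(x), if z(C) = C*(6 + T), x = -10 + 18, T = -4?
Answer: 6000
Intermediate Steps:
x = 8
z(C) = 2*C (z(C) = C*(6 - 4) = C*2 = 2*C)
K(F) = -4 + F²
Z(z(-5))*K(x) = (2*(-5))²*(-4 + 8²) = (-10)²*(-4 + 64) = 100*60 = 6000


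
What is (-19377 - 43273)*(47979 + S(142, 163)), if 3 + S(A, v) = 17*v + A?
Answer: -3188195850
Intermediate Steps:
S(A, v) = -3 + A + 17*v (S(A, v) = -3 + (17*v + A) = -3 + (A + 17*v) = -3 + A + 17*v)
(-19377 - 43273)*(47979 + S(142, 163)) = (-19377 - 43273)*(47979 + (-3 + 142 + 17*163)) = -62650*(47979 + (-3 + 142 + 2771)) = -62650*(47979 + 2910) = -62650*50889 = -3188195850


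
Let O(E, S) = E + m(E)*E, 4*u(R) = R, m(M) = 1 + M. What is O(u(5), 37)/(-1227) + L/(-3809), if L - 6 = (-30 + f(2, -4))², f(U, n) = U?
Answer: -15756865/74778288 ≈ -0.21071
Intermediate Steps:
u(R) = R/4
L = 790 (L = 6 + (-30 + 2)² = 6 + (-28)² = 6 + 784 = 790)
O(E, S) = E + E*(1 + E) (O(E, S) = E + (1 + E)*E = E + E*(1 + E))
O(u(5), 37)/(-1227) + L/(-3809) = (((¼)*5)*(2 + (¼)*5))/(-1227) + 790/(-3809) = (5*(2 + 5/4)/4)*(-1/1227) + 790*(-1/3809) = ((5/4)*(13/4))*(-1/1227) - 790/3809 = (65/16)*(-1/1227) - 790/3809 = -65/19632 - 790/3809 = -15756865/74778288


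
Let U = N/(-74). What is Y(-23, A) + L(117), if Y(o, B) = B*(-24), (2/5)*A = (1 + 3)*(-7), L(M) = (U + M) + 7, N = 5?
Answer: 133491/74 ≈ 1803.9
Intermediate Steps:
U = -5/74 (U = 5/(-74) = 5*(-1/74) = -5/74 ≈ -0.067568)
L(M) = 513/74 + M (L(M) = (-5/74 + M) + 7 = 513/74 + M)
A = -70 (A = 5*((1 + 3)*(-7))/2 = 5*(4*(-7))/2 = (5/2)*(-28) = -70)
Y(o, B) = -24*B
Y(-23, A) + L(117) = -24*(-70) + (513/74 + 117) = 1680 + 9171/74 = 133491/74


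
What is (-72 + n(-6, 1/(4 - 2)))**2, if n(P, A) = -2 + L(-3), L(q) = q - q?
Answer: 5476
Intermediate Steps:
L(q) = 0
n(P, A) = -2 (n(P, A) = -2 + 0 = -2)
(-72 + n(-6, 1/(4 - 2)))**2 = (-72 - 2)**2 = (-74)**2 = 5476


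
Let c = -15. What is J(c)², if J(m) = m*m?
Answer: 50625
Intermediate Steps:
J(m) = m²
J(c)² = ((-15)²)² = 225² = 50625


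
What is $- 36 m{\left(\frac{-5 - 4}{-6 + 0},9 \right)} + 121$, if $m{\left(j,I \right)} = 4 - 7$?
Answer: $229$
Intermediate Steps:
$m{\left(j,I \right)} = -3$ ($m{\left(j,I \right)} = 4 - 7 = -3$)
$- 36 m{\left(\frac{-5 - 4}{-6 + 0},9 \right)} + 121 = \left(-36\right) \left(-3\right) + 121 = 108 + 121 = 229$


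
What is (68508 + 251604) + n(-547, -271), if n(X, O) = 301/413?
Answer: 18886651/59 ≈ 3.2011e+5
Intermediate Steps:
n(X, O) = 43/59 (n(X, O) = 301*(1/413) = 43/59)
(68508 + 251604) + n(-547, -271) = (68508 + 251604) + 43/59 = 320112 + 43/59 = 18886651/59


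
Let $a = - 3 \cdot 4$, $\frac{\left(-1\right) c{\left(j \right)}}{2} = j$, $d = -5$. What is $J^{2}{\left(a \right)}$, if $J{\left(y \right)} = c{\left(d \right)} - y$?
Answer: $484$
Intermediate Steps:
$c{\left(j \right)} = - 2 j$
$a = -12$ ($a = \left(-1\right) 12 = -12$)
$J{\left(y \right)} = 10 - y$ ($J{\left(y \right)} = \left(-2\right) \left(-5\right) - y = 10 - y$)
$J^{2}{\left(a \right)} = \left(10 - -12\right)^{2} = \left(10 + 12\right)^{2} = 22^{2} = 484$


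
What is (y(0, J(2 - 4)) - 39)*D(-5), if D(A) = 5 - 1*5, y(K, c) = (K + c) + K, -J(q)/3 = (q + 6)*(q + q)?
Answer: 0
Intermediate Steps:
J(q) = -6*q*(6 + q) (J(q) = -3*(q + 6)*(q + q) = -3*(6 + q)*2*q = -6*q*(6 + q))
y(K, c) = c + 2*K
D(A) = 0 (D(A) = 5 - 5 = 0)
(y(0, J(2 - 4)) - 39)*D(-5) = ((-6*(2 - 4)*(6 + (2 - 4)) + 2*0) - 39)*0 = ((-6*(-2)*(6 - 2) + 0) - 39)*0 = ((-6*(-2)*4 + 0) - 39)*0 = ((48 + 0) - 39)*0 = (48 - 39)*0 = 9*0 = 0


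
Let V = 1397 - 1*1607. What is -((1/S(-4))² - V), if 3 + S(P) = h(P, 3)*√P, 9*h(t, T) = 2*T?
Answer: -1976475/9409 - 648*I/9409 ≈ -210.06 - 0.06887*I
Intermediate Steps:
h(t, T) = 2*T/9 (h(t, T) = (2*T)/9 = 2*T/9)
S(P) = -3 + 2*√P/3 (S(P) = -3 + ((2/9)*3)*√P = -3 + 2*√P/3)
V = -210 (V = 1397 - 1607 = -210)
-((1/S(-4))² - V) = -((1/(-3 + 2*√(-4)/3))² - 1*(-210)) = -((1/(-3 + 2*(2*I)/3))² + 210) = -((1/(-3 + 4*I/3))² + 210) = -((9*(-3 - 4*I/3)/97)² + 210) = -(81*(-3 - 4*I/3)²/9409 + 210) = -(210 + 81*(-3 - 4*I/3)²/9409) = -210 - 81*(-3 - 4*I/3)²/9409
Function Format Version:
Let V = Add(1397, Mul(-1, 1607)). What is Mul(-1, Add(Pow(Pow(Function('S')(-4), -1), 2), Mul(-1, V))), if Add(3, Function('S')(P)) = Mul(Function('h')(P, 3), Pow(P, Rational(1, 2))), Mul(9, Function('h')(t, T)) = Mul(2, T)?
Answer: Add(Rational(-1976475, 9409), Mul(Rational(-648, 9409), I)) ≈ Add(-210.06, Mul(-0.068870, I))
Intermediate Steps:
Function('h')(t, T) = Mul(Rational(2, 9), T) (Function('h')(t, T) = Mul(Rational(1, 9), Mul(2, T)) = Mul(Rational(2, 9), T))
Function('S')(P) = Add(-3, Mul(Rational(2, 3), Pow(P, Rational(1, 2)))) (Function('S')(P) = Add(-3, Mul(Mul(Rational(2, 9), 3), Pow(P, Rational(1, 2)))) = Add(-3, Mul(Rational(2, 3), Pow(P, Rational(1, 2)))))
V = -210 (V = Add(1397, -1607) = -210)
Mul(-1, Add(Pow(Pow(Function('S')(-4), -1), 2), Mul(-1, V))) = Mul(-1, Add(Pow(Pow(Add(-3, Mul(Rational(2, 3), Pow(-4, Rational(1, 2)))), -1), 2), Mul(-1, -210))) = Mul(-1, Add(Pow(Pow(Add(-3, Mul(Rational(2, 3), Mul(2, I))), -1), 2), 210)) = Mul(-1, Add(Pow(Pow(Add(-3, Mul(Rational(4, 3), I)), -1), 2), 210)) = Mul(-1, Add(Pow(Mul(Rational(9, 97), Add(-3, Mul(Rational(-4, 3), I))), 2), 210)) = Mul(-1, Add(Mul(Rational(81, 9409), Pow(Add(-3, Mul(Rational(-4, 3), I)), 2)), 210)) = Mul(-1, Add(210, Mul(Rational(81, 9409), Pow(Add(-3, Mul(Rational(-4, 3), I)), 2)))) = Add(-210, Mul(Rational(-81, 9409), Pow(Add(-3, Mul(Rational(-4, 3), I)), 2)))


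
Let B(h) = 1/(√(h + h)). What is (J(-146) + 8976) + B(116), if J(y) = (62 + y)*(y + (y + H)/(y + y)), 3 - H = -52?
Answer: 1548609/73 + √58/116 ≈ 21214.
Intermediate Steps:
H = 55 (H = 3 - 1*(-52) = 3 + 52 = 55)
J(y) = (62 + y)*(y + (55 + y)/(2*y)) (J(y) = (62 + y)*(y + (y + 55)/(y + y)) = (62 + y)*(y + (55 + y)/((2*y))) = (62 + y)*(y + (55 + y)*(1/(2*y))) = (62 + y)*(y + (55 + y)/(2*y)))
B(h) = √2/(2*√h) (B(h) = 1/(√(2*h)) = 1/(√2*√h) = √2/(2*√h))
(J(-146) + 8976) + B(116) = ((117/2 + (-146)² + 1705/(-146) + (125/2)*(-146)) + 8976) + √2/(2*√116) = ((117/2 + 21316 + 1705*(-1/146) - 9125) + 8976) + √2*(√29/58)/2 = ((117/2 + 21316 - 1705/146 - 9125) + 8976) + √58/116 = (893361/73 + 8976) + √58/116 = 1548609/73 + √58/116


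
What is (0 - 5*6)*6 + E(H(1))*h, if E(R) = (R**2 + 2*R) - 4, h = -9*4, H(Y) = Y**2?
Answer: -144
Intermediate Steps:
h = -36
E(R) = -4 + R**2 + 2*R
(0 - 5*6)*6 + E(H(1))*h = (0 - 5*6)*6 + (-4 + (1**2)**2 + 2*1**2)*(-36) = (0 - 30)*6 + (-4 + 1**2 + 2*1)*(-36) = -30*6 + (-4 + 1 + 2)*(-36) = -180 - 1*(-36) = -180 + 36 = -144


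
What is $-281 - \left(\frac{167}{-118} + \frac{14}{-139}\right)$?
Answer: $- \frac{4584097}{16402} \approx -279.48$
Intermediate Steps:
$-281 - \left(\frac{167}{-118} + \frac{14}{-139}\right) = -281 - \left(167 \left(- \frac{1}{118}\right) + 14 \left(- \frac{1}{139}\right)\right) = -281 - \left(- \frac{167}{118} - \frac{14}{139}\right) = -281 - - \frac{24865}{16402} = -281 + \frac{24865}{16402} = - \frac{4584097}{16402}$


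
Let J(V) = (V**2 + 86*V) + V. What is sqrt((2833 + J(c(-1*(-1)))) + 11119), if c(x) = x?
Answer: 6*sqrt(390) ≈ 118.49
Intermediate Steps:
J(V) = V**2 + 87*V
sqrt((2833 + J(c(-1*(-1)))) + 11119) = sqrt((2833 + (-1*(-1))*(87 - 1*(-1))) + 11119) = sqrt((2833 + 1*(87 + 1)) + 11119) = sqrt((2833 + 1*88) + 11119) = sqrt((2833 + 88) + 11119) = sqrt(2921 + 11119) = sqrt(14040) = 6*sqrt(390)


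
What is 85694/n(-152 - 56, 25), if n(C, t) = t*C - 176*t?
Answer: -42847/4800 ≈ -8.9265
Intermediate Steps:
n(C, t) = -176*t + C*t (n(C, t) = C*t - 176*t = -176*t + C*t)
85694/n(-152 - 56, 25) = 85694/((25*(-176 + (-152 - 56)))) = 85694/((25*(-176 - 208))) = 85694/((25*(-384))) = 85694/(-9600) = 85694*(-1/9600) = -42847/4800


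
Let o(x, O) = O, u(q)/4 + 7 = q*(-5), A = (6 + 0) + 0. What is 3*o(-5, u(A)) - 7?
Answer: -451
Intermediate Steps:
A = 6 (A = 6 + 0 = 6)
u(q) = -28 - 20*q (u(q) = -28 + 4*(q*(-5)) = -28 + 4*(-5*q) = -28 - 20*q)
3*o(-5, u(A)) - 7 = 3*(-28 - 20*6) - 7 = 3*(-28 - 120) - 7 = 3*(-148) - 7 = -444 - 7 = -451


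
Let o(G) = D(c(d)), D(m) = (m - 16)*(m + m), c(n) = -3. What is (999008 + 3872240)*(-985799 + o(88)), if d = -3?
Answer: -4801516084880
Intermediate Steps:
D(m) = 2*m*(-16 + m) (D(m) = (-16 + m)*(2*m) = 2*m*(-16 + m))
o(G) = 114 (o(G) = 2*(-3)*(-16 - 3) = 2*(-3)*(-19) = 114)
(999008 + 3872240)*(-985799 + o(88)) = (999008 + 3872240)*(-985799 + 114) = 4871248*(-985685) = -4801516084880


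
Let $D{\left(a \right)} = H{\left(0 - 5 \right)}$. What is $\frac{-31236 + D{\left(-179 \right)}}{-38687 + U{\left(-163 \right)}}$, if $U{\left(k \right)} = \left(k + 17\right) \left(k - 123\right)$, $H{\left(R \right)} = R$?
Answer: $- \frac{31241}{3069} \approx -10.18$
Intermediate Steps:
$D{\left(a \right)} = -5$ ($D{\left(a \right)} = 0 - 5 = -5$)
$U{\left(k \right)} = \left(-123 + k\right) \left(17 + k\right)$ ($U{\left(k \right)} = \left(17 + k\right) \left(-123 + k\right) = \left(-123 + k\right) \left(17 + k\right)$)
$\frac{-31236 + D{\left(-179 \right)}}{-38687 + U{\left(-163 \right)}} = \frac{-31236 - 5}{-38687 - \left(-15187 - 26569\right)} = - \frac{31241}{-38687 + \left(-2091 + 26569 + 17278\right)} = - \frac{31241}{-38687 + 41756} = - \frac{31241}{3069}$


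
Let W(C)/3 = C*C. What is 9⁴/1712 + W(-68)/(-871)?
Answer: -18034233/1491152 ≈ -12.094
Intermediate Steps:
W(C) = 3*C² (W(C) = 3*(C*C) = 3*C²)
9⁴/1712 + W(-68)/(-871) = 9⁴/1712 + (3*(-68)²)/(-871) = 6561*(1/1712) + (3*4624)*(-1/871) = 6561/1712 + 13872*(-1/871) = 6561/1712 - 13872/871 = -18034233/1491152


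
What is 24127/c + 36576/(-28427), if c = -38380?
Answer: -2089645109/1091028260 ≈ -1.9153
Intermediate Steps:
24127/c + 36576/(-28427) = 24127/(-38380) + 36576/(-28427) = 24127*(-1/38380) + 36576*(-1/28427) = -24127/38380 - 36576/28427 = -2089645109/1091028260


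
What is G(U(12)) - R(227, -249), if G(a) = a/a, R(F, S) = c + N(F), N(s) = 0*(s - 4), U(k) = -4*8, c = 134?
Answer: -133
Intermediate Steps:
U(k) = -32
N(s) = 0 (N(s) = 0*(-4 + s) = 0)
R(F, S) = 134 (R(F, S) = 134 + 0 = 134)
G(a) = 1
G(U(12)) - R(227, -249) = 1 - 1*134 = 1 - 134 = -133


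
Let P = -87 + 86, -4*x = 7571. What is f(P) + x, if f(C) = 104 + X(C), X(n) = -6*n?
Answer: -7131/4 ≈ -1782.8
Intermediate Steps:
x = -7571/4 (x = -1/4*7571 = -7571/4 ≈ -1892.8)
P = -1
f(C) = 104 - 6*C
f(P) + x = (104 - 6*(-1)) - 7571/4 = (104 + 6) - 7571/4 = 110 - 7571/4 = -7131/4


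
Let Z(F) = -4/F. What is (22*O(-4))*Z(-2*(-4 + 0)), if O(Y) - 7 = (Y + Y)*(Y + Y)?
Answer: -781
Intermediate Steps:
O(Y) = 7 + 4*Y² (O(Y) = 7 + (Y + Y)*(Y + Y) = 7 + (2*Y)*(2*Y) = 7 + 4*Y²)
(22*O(-4))*Z(-2*(-4 + 0)) = (22*(7 + 4*(-4)²))*(-4*(-1/(2*(-4 + 0)))) = (22*(7 + 4*16))*(-4/((-2*(-4)))) = (22*(7 + 64))*(-4/8) = (22*71)*(-4*⅛) = 1562*(-½) = -781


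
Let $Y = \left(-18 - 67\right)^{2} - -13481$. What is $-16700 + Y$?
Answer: $4006$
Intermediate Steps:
$Y = 20706$ ($Y = \left(-85\right)^{2} + 13481 = 7225 + 13481 = 20706$)
$-16700 + Y = -16700 + 20706 = 4006$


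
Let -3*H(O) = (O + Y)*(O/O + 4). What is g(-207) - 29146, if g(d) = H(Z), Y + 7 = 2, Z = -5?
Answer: -87388/3 ≈ -29129.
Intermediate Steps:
Y = -5 (Y = -7 + 2 = -5)
H(O) = 25/3 - 5*O/3 (H(O) = -(O - 5)*(O/O + 4)/3 = -(-5 + O)*(1 + 4)/3 = -(-5 + O)*5/3 = -(-25 + 5*O)/3 = 25/3 - 5*O/3)
g(d) = 50/3 (g(d) = 25/3 - 5/3*(-5) = 25/3 + 25/3 = 50/3)
g(-207) - 29146 = 50/3 - 29146 = -87388/3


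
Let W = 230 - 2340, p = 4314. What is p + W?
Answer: 2204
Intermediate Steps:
W = -2110
p + W = 4314 - 2110 = 2204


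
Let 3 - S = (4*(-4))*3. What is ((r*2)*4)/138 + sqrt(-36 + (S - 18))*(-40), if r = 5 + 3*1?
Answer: 32/69 - 40*I*sqrt(3) ≈ 0.46377 - 69.282*I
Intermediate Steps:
S = 51 (S = 3 - 4*(-4)*3 = 3 - (-16)*3 = 3 - 1*(-48) = 3 + 48 = 51)
r = 8 (r = 5 + 3 = 8)
((r*2)*4)/138 + sqrt(-36 + (S - 18))*(-40) = ((8*2)*4)/138 + sqrt(-36 + (51 - 18))*(-40) = (16*4)*(1/138) + sqrt(-36 + 33)*(-40) = 64*(1/138) + sqrt(-3)*(-40) = 32/69 + (I*sqrt(3))*(-40) = 32/69 - 40*I*sqrt(3)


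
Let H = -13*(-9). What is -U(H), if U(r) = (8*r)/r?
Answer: -8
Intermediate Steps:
H = 117
U(r) = 8
-U(H) = -1*8 = -8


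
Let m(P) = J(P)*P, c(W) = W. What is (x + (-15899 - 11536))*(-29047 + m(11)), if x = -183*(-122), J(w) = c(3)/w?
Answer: 148385796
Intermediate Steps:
J(w) = 3/w
x = 22326
m(P) = 3 (m(P) = (3/P)*P = 3)
(x + (-15899 - 11536))*(-29047 + m(11)) = (22326 + (-15899 - 11536))*(-29047 + 3) = (22326 - 27435)*(-29044) = -5109*(-29044) = 148385796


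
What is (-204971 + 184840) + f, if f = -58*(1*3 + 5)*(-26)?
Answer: -8067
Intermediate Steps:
f = 12064 (f = -58*(3 + 5)*(-26) = -58*8*(-26) = -464*(-26) = 12064)
(-204971 + 184840) + f = (-204971 + 184840) + 12064 = -20131 + 12064 = -8067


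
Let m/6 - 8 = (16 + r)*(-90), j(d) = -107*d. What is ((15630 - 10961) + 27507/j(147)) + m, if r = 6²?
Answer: -122501378/5243 ≈ -23365.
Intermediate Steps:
r = 36
m = -28032 (m = 48 + 6*((16 + 36)*(-90)) = 48 + 6*(52*(-90)) = 48 + 6*(-4680) = 48 - 28080 = -28032)
((15630 - 10961) + 27507/j(147)) + m = ((15630 - 10961) + 27507/((-107*147))) - 28032 = (4669 + 27507/(-15729)) - 28032 = (4669 + 27507*(-1/15729)) - 28032 = (4669 - 9169/5243) - 28032 = 24470398/5243 - 28032 = -122501378/5243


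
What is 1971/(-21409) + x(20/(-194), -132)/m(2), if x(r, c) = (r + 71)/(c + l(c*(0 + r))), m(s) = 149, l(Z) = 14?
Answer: -3508679527/36512064686 ≈ -0.096096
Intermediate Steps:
x(r, c) = (71 + r)/(14 + c) (x(r, c) = (r + 71)/(c + 14) = (71 + r)/(14 + c))
1971/(-21409) + x(20/(-194), -132)/m(2) = 1971/(-21409) + ((71 + 20/(-194))/(14 - 132))/149 = 1971*(-1/21409) + ((71 + 20*(-1/194))/(-118))*(1/149) = -1971/21409 - (71 - 10/97)/118*(1/149) = -1971/21409 - 1/118*6877/97*(1/149) = -1971/21409 - 6877/11446*1/149 = -1971/21409 - 6877/1705454 = -3508679527/36512064686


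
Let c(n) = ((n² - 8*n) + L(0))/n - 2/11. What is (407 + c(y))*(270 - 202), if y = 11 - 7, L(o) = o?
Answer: 301308/11 ≈ 27392.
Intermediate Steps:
y = 4
c(n) = -2/11 + (n² - 8*n)/n (c(n) = ((n² - 8*n) + 0)/n - 2/11 = (n² - 8*n)/n - 2*1/11 = (n² - 8*n)/n - 2/11 = -2/11 + (n² - 8*n)/n)
(407 + c(y))*(270 - 202) = (407 + (-90/11 + 4))*(270 - 202) = (407 - 46/11)*68 = (4431/11)*68 = 301308/11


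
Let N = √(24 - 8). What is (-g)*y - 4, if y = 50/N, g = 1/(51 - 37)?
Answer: -137/28 ≈ -4.8929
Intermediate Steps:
g = 1/14 ≈ 0.071429
N = 4 (N = √16 = 4)
y = 25/2 (y = 50/4 = 50*(¼) = 25/2 ≈ 12.500)
(-g)*y - 4 = -1*1/14*(25/2) - 4 = -1/14*25/2 - 4 = -25/28 - 4 = -137/28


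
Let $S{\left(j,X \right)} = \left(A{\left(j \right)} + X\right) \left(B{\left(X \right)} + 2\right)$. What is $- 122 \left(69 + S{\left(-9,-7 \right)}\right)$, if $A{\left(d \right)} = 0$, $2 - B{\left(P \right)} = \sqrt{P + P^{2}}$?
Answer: $-5002 - 854 \sqrt{42} \approx -10537.0$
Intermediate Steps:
$B{\left(P \right)} = 2 - \sqrt{P + P^{2}}$
$S{\left(j,X \right)} = X \left(4 - \sqrt{X \left(1 + X\right)}\right)$ ($S{\left(j,X \right)} = \left(0 + X\right) \left(\left(2 - \sqrt{X \left(1 + X\right)}\right) + 2\right) = X \left(4 - \sqrt{X \left(1 + X\right)}\right)$)
$- 122 \left(69 + S{\left(-9,-7 \right)}\right) = - 122 \left(69 - 7 \left(4 - \sqrt{- 7 \left(1 - 7\right)}\right)\right) = - 122 \left(69 - 7 \left(4 - \sqrt{\left(-7\right) \left(-6\right)}\right)\right) = - 122 \left(69 - 7 \left(4 - \sqrt{42}\right)\right) = - 122 \left(69 - \left(28 - 7 \sqrt{42}\right)\right) = - 122 \left(41 + 7 \sqrt{42}\right) = -5002 - 854 \sqrt{42}$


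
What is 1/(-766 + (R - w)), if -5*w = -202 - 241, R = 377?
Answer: -5/2388 ≈ -0.0020938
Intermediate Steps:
w = 443/5 (w = -(-202 - 241)/5 = -1/5*(-443) = 443/5 ≈ 88.600)
1/(-766 + (R - w)) = 1/(-766 + (377 - 1*443/5)) = 1/(-766 + (377 - 443/5)) = 1/(-766 + 1442/5) = 1/(-2388/5) = -5/2388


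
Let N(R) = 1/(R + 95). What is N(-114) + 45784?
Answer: 869895/19 ≈ 45784.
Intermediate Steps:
N(R) = 1/(95 + R)
N(-114) + 45784 = 1/(95 - 114) + 45784 = 1/(-19) + 45784 = -1/19 + 45784 = 869895/19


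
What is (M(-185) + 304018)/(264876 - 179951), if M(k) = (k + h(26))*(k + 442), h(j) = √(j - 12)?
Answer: 256473/84925 + 257*√14/84925 ≈ 3.0313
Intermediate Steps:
h(j) = √(-12 + j)
M(k) = (442 + k)*(k + √14) (M(k) = (k + √(-12 + 26))*(k + 442) = (k + √14)*(442 + k) = (442 + k)*(k + √14))
(M(-185) + 304018)/(264876 - 179951) = (((-185)² + 442*(-185) + 442*√14 - 185*√14) + 304018)/(264876 - 179951) = ((34225 - 81770 + 442*√14 - 185*√14) + 304018)/84925 = ((-47545 + 257*√14) + 304018)*(1/84925) = (256473 + 257*√14)*(1/84925) = 256473/84925 + 257*√14/84925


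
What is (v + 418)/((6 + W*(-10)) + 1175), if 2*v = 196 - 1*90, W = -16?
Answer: 157/447 ≈ 0.35123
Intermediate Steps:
v = 53 (v = (196 - 1*90)/2 = (196 - 90)/2 = (½)*106 = 53)
(v + 418)/((6 + W*(-10)) + 1175) = (53 + 418)/((6 - 16*(-10)) + 1175) = 471/((6 + 160) + 1175) = 471/(166 + 1175) = 471/1341 = 471*(1/1341) = 157/447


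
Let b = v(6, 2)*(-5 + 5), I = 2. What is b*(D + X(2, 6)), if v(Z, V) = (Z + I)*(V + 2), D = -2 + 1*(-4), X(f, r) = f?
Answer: 0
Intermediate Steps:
D = -6 (D = -2 - 4 = -6)
v(Z, V) = (2 + V)*(2 + Z) (v(Z, V) = (Z + 2)*(V + 2) = (2 + Z)*(2 + V) = (2 + V)*(2 + Z))
b = 0 (b = (4 + 2*2 + 2*6 + 2*6)*(-5 + 5) = (4 + 4 + 12 + 12)*0 = 32*0 = 0)
b*(D + X(2, 6)) = 0*(-6 + 2) = 0*(-4) = 0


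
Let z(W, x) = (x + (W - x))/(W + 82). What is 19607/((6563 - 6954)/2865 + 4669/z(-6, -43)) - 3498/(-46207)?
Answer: -29028101923/113467249203 ≈ -0.25583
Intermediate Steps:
z(W, x) = W/(82 + W)
19607/((6563 - 6954)/2865 + 4669/z(-6, -43)) - 3498/(-46207) = 19607/((6563 - 6954)/2865 + 4669/((-6/(82 - 6)))) - 3498/(-46207) = 19607/(-391*1/2865 + 4669/((-6/76))) - 3498*(-1/46207) = 19607/(-391/2865 + 4669/((-6*1/76))) + 3498/46207 = 19607/(-391/2865 + 4669/(-3/38)) + 3498/46207 = 19607/(-391/2865 + 4669*(-38/3)) + 3498/46207 = 19607/(-391/2865 - 177422/3) + 3498/46207 = 19607/(-56479467/955) + 3498/46207 = 19607*(-955/56479467) + 3498/46207 = -18724685/56479467 + 3498/46207 = -29028101923/113467249203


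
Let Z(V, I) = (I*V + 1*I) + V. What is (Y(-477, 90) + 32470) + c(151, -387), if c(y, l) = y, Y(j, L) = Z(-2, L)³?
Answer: -746067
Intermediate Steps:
Z(V, I) = I + V + I*V (Z(V, I) = (I*V + I) + V = (I + I*V) + V = I + V + I*V)
Y(j, L) = (-2 - L)³ (Y(j, L) = (L - 2 + L*(-2))³ = (L - 2 - 2*L)³ = (-2 - L)³)
(Y(-477, 90) + 32470) + c(151, -387) = ((-2 - 1*90)³ + 32470) + 151 = ((-2 - 90)³ + 32470) + 151 = ((-92)³ + 32470) + 151 = (-778688 + 32470) + 151 = -746218 + 151 = -746067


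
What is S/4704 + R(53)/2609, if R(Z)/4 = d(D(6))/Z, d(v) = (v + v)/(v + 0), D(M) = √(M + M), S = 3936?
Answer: 5669749/6775573 ≈ 0.83679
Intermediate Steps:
D(M) = √2*√M (D(M) = √(2*M) = √2*√M)
d(v) = 2 (d(v) = (2*v)/v = 2)
R(Z) = 8/Z (R(Z) = 4*(2/Z) = 8/Z)
S/4704 + R(53)/2609 = 3936/4704 + (8/53)/2609 = 3936*(1/4704) + (8*(1/53))*(1/2609) = 41/49 + (8/53)*(1/2609) = 41/49 + 8/138277 = 5669749/6775573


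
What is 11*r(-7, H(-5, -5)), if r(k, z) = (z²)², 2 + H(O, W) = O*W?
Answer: 3078251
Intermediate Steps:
H(O, W) = -2 + O*W
r(k, z) = z⁴
11*r(-7, H(-5, -5)) = 11*(-2 - 5*(-5))⁴ = 11*(-2 + 25)⁴ = 11*23⁴ = 11*279841 = 3078251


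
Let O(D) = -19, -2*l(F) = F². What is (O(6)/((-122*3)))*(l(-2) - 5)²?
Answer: 931/366 ≈ 2.5437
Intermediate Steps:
l(F) = -F²/2
(O(6)/((-122*3)))*(l(-2) - 5)² = (-19/((-122*3)))*(-½*(-2)² - 5)² = (-19/(-366))*(-½*4 - 5)² = (-19*(-1/366))*(-2 - 5)² = (19/366)*(-7)² = (19/366)*49 = 931/366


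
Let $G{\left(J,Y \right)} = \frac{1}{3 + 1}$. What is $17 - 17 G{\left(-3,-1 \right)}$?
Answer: $\frac{51}{4} \approx 12.75$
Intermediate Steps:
$G{\left(J,Y \right)} = \frac{1}{4}$
$17 - 17 G{\left(-3,-1 \right)} = 17 - \frac{17}{4} = \frac{51}{4}$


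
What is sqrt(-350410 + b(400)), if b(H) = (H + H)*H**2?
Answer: sqrt(127649590) ≈ 11298.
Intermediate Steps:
b(H) = 2*H**3 (b(H) = (2*H)*H**2 = 2*H**3)
sqrt(-350410 + b(400)) = sqrt(-350410 + 2*400**3) = sqrt(-350410 + 2*64000000) = sqrt(-350410 + 128000000) = sqrt(127649590)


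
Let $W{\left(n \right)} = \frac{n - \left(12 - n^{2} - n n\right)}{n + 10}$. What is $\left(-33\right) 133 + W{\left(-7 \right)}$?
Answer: $- \frac{13088}{3} \approx -4362.7$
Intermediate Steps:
$W{\left(n \right)} = \frac{-12 + n + 2 n^{2}}{10 + n}$ ($W{\left(n \right)} = \frac{n + \left(\left(n^{2} + n^{2}\right) - 12\right)}{10 + n} = \frac{n + \left(2 n^{2} - 12\right)}{10 + n} = \frac{n + \left(-12 + 2 n^{2}\right)}{10 + n} = \frac{-12 + n + 2 n^{2}}{10 + n}$)
$\left(-33\right) 133 + W{\left(-7 \right)} = \left(-33\right) 133 + \frac{-12 - 7 + 2 \left(-7\right)^{2}}{10 - 7} = -4389 + \frac{-12 - 7 + 2 \cdot 49}{3} = -4389 + \frac{-12 - 7 + 98}{3} = -4389 + \frac{1}{3} \cdot 79 = -4389 + \frac{79}{3} = - \frac{13088}{3}$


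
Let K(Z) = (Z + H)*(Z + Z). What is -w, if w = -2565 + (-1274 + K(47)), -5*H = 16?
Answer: -1391/5 ≈ -278.20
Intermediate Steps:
H = -16/5 (H = -⅕*16 = -16/5 ≈ -3.2000)
K(Z) = 2*Z*(-16/5 + Z) (K(Z) = (Z - 16/5)*(Z + Z) = (-16/5 + Z)*(2*Z) = 2*Z*(-16/5 + Z))
w = 1391/5 (w = -2565 + (-1274 + (⅖)*47*(-16 + 5*47)) = -2565 + (-1274 + (⅖)*47*(-16 + 235)) = -2565 + (-1274 + (⅖)*47*219) = -2565 + (-1274 + 20586/5) = -2565 + 14216/5 = 1391/5 ≈ 278.20)
-w = -1*1391/5 = -1391/5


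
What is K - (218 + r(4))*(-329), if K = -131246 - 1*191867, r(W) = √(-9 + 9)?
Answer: -251391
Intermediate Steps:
r(W) = 0 (r(W) = √0 = 0)
K = -323113 (K = -131246 - 191867 = -323113)
K - (218 + r(4))*(-329) = -323113 - (218 + 0)*(-329) = -323113 - 218*(-329) = -323113 - 1*(-71722) = -323113 + 71722 = -251391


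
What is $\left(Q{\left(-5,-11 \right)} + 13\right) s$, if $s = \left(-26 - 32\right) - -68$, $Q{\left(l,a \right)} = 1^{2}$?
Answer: $140$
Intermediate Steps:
$Q{\left(l,a \right)} = 1$
$s = 10$ ($s = \left(-26 - 32\right) + 68 = -58 + 68 = 10$)
$\left(Q{\left(-5,-11 \right)} + 13\right) s = \left(1 + 13\right) 10 = 14 \cdot 10 = 140$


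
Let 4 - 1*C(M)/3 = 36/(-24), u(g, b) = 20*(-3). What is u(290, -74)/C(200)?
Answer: -40/11 ≈ -3.6364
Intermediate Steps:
u(g, b) = -60
C(M) = 33/2 (C(M) = 12 - 108/(-24) = 12 - 108*(-1)/24 = 12 - 3*(-3/2) = 12 + 9/2 = 33/2)
u(290, -74)/C(200) = -60/33/2 = -60*2/33 = -40/11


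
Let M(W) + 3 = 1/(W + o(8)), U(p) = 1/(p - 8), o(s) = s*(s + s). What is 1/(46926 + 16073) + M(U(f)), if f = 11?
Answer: -72574463/24254615 ≈ -2.9922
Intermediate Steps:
o(s) = 2*s² (o(s) = s*(2*s) = 2*s²)
U(p) = 1/(-8 + p)
M(W) = -3 + 1/(128 + W) (M(W) = -3 + 1/(W + 2*8²) = -3 + 1/(W + 2*64) = -3 + 1/(W + 128) = -3 + 1/(128 + W))
1/(46926 + 16073) + M(U(f)) = 1/(46926 + 16073) + (-383 - 3/(-8 + 11))/(128 + 1/(-8 + 11)) = 1/62999 + (-383 - 3/3)/(128 + 1/3) = 1/62999 + (-383 - 3*⅓)/(128 + ⅓) = 1/62999 + (-383 - 1)/(385/3) = 1/62999 + (3/385)*(-384) = 1/62999 - 1152/385 = -72574463/24254615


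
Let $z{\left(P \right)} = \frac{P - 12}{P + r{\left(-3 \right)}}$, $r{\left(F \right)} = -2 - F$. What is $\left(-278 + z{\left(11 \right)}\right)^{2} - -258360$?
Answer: $\frac{48339409}{144} \approx 3.3569 \cdot 10^{5}$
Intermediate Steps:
$z{\left(P \right)} = \frac{-12 + P}{1 + P}$ ($z{\left(P \right)} = \frac{P - 12}{P - -1} = \frac{-12 + P}{P + \left(-2 + 3\right)} = \frac{-12 + P}{P + 1} = \frac{-12 + P}{1 + P}$)
$\left(-278 + z{\left(11 \right)}\right)^{2} - -258360 = \left(-278 + \frac{-12 + 11}{1 + 11}\right)^{2} - -258360 = \left(-278 + \frac{1}{12} \left(-1\right)\right)^{2} + 258360 = \left(-278 - \frac{1}{12}\right)^{2} + 258360 = \left(- \frac{3337}{12}\right)^{2} + 258360 = \frac{11135569}{144} + 258360 = \frac{48339409}{144}$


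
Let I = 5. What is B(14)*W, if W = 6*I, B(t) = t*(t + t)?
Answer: 11760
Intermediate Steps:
B(t) = 2*t² (B(t) = t*(2*t) = 2*t²)
W = 30 (W = 6*5 = 30)
B(14)*W = (2*14²)*30 = (2*196)*30 = 392*30 = 11760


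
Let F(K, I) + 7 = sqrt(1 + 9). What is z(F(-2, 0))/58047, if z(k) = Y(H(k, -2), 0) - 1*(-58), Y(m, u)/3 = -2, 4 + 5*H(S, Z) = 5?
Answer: 52/58047 ≈ 0.00089583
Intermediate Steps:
H(S, Z) = 1/5 (H(S, Z) = -4/5 + (1/5)*5 = -4/5 + 1 = 1/5)
Y(m, u) = -6 (Y(m, u) = 3*(-2) = -6)
F(K, I) = -7 + sqrt(10) (F(K, I) = -7 + sqrt(1 + 9) = -7 + sqrt(10))
z(k) = 52 (z(k) = -6 - 1*(-58) = -6 + 58 = 52)
z(F(-2, 0))/58047 = 52/58047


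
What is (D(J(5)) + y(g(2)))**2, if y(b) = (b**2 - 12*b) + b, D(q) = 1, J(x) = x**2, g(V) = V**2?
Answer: 729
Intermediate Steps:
y(b) = b**2 - 11*b
(D(J(5)) + y(g(2)))**2 = (1 + 2**2*(-11 + 2**2))**2 = (1 + 4*(-11 + 4))**2 = (1 + 4*(-7))**2 = (1 - 28)**2 = (-27)**2 = 729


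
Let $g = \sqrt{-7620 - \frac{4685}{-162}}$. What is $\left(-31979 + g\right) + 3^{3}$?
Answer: $-31952 + \frac{i \sqrt{2459510}}{18} \approx -31952.0 + 87.127 i$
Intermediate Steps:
$g = \frac{i \sqrt{2459510}}{18}$ ($g = \sqrt{-7620 - - \frac{4685}{162}} = \sqrt{-7620 + \frac{4685}{162}} = \sqrt{- \frac{1229755}{162}} = \frac{i \sqrt{2459510}}{18} \approx 87.127 i$)
$\left(-31979 + g\right) + 3^{3} = \left(-31979 + \frac{i \sqrt{2459510}}{18}\right) + 3^{3} = \left(-31979 + \frac{i \sqrt{2459510}}{18}\right) + 27 = -31952 + \frac{i \sqrt{2459510}}{18}$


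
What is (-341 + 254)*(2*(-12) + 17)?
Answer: 609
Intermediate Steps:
(-341 + 254)*(2*(-12) + 17) = -87*(-24 + 17) = -87*(-7) = 609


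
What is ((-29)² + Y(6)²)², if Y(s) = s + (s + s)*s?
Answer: 47955625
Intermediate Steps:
Y(s) = s + 2*s² (Y(s) = s + (2*s)*s = s + 2*s²)
((-29)² + Y(6)²)² = ((-29)² + (6*(1 + 2*6))²)² = (841 + (6*(1 + 12))²)² = (841 + (6*13)²)² = (841 + 78²)² = (841 + 6084)² = 6925² = 47955625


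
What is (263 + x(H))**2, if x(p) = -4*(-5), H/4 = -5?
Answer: 80089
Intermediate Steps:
H = -20 (H = 4*(-5) = -20)
x(p) = 20
(263 + x(H))**2 = (263 + 20)**2 = 283**2 = 80089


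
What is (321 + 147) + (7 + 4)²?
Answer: 589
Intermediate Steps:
(321 + 147) + (7 + 4)² = 468 + 11² = 468 + 121 = 589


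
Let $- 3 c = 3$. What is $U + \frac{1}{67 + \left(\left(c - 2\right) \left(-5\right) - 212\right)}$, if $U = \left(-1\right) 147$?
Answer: $- \frac{19111}{130} \approx -147.01$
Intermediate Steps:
$c = -1$ ($c = \left(- \frac{1}{3}\right) 3 = -1$)
$U = -147$
$U + \frac{1}{67 + \left(\left(c - 2\right) \left(-5\right) - 212\right)} = -147 + \frac{1}{67 - \left(212 - \left(-1 - 2\right) \left(-5\right)\right)} = -147 + \frac{1}{67 - 197} = -147 + \frac{1}{-130} = -147 - \frac{1}{130} = - \frac{19111}{130}$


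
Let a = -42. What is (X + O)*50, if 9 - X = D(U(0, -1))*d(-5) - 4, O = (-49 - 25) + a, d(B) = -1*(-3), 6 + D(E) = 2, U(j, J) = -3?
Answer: -4550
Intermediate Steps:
D(E) = -4 (D(E) = -6 + 2 = -4)
d(B) = 3
O = -116 (O = (-49 - 25) - 42 = -74 - 42 = -116)
X = 25 (X = 9 - (-4*3 - 4) = 9 - (-12 - 4) = 9 - 1*(-16) = 9 + 16 = 25)
(X + O)*50 = (25 - 116)*50 = -91*50 = -4550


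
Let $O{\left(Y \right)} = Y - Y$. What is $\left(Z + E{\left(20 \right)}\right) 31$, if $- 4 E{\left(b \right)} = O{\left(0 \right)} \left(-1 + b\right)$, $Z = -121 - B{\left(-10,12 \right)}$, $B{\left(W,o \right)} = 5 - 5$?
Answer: $-3751$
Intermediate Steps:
$B{\left(W,o \right)} = 0$
$O{\left(Y \right)} = 0$
$Z = -121$ ($Z = -121 - 0 = -121 + 0 = -121$)
$E{\left(b \right)} = 0$ ($E{\left(b \right)} = - \frac{0 \left(-1 + b\right)}{4} = \left(- \frac{1}{4}\right) 0 = 0$)
$\left(Z + E{\left(20 \right)}\right) 31 = \left(-121 + 0\right) 31 = \left(-121\right) 31 = -3751$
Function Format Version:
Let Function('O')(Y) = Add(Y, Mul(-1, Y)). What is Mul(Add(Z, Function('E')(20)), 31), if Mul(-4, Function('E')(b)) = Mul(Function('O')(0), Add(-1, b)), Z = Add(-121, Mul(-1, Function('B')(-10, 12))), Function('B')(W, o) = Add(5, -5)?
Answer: -3751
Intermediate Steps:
Function('B')(W, o) = 0
Function('O')(Y) = 0
Z = -121 (Z = Add(-121, Mul(-1, 0)) = Add(-121, 0) = -121)
Function('E')(b) = 0 (Function('E')(b) = Mul(Rational(-1, 4), Mul(0, Add(-1, b))) = Mul(Rational(-1, 4), 0) = 0)
Mul(Add(Z, Function('E')(20)), 31) = Mul(Add(-121, 0), 31) = Mul(-121, 31) = -3751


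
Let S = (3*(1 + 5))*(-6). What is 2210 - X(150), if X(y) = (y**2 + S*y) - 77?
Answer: -4013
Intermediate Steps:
S = -108 (S = (3*6)*(-6) = 18*(-6) = -108)
X(y) = -77 + y**2 - 108*y (X(y) = (y**2 - 108*y) - 77 = -77 + y**2 - 108*y)
2210 - X(150) = 2210 - (-77 + 150**2 - 108*150) = 2210 - (-77 + 22500 - 16200) = 2210 - 1*6223 = 2210 - 6223 = -4013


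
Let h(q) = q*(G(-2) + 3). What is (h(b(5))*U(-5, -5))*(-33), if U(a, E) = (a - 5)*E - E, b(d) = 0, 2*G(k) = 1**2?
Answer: 0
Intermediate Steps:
G(k) = 1/2 (G(k) = (1/2)*1**2 = (1/2)*1 = 1/2)
U(a, E) = -E + E*(-5 + a) (U(a, E) = (-5 + a)*E - E = E*(-5 + a) - E = -E + E*(-5 + a))
h(q) = 7*q/2 (h(q) = q*(1/2 + 3) = q*(7/2) = 7*q/2)
(h(b(5))*U(-5, -5))*(-33) = (((7/2)*0)*(-5*(-6 - 5)))*(-33) = (0*(-5*(-11)))*(-33) = (0*55)*(-33) = 0*(-33) = 0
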